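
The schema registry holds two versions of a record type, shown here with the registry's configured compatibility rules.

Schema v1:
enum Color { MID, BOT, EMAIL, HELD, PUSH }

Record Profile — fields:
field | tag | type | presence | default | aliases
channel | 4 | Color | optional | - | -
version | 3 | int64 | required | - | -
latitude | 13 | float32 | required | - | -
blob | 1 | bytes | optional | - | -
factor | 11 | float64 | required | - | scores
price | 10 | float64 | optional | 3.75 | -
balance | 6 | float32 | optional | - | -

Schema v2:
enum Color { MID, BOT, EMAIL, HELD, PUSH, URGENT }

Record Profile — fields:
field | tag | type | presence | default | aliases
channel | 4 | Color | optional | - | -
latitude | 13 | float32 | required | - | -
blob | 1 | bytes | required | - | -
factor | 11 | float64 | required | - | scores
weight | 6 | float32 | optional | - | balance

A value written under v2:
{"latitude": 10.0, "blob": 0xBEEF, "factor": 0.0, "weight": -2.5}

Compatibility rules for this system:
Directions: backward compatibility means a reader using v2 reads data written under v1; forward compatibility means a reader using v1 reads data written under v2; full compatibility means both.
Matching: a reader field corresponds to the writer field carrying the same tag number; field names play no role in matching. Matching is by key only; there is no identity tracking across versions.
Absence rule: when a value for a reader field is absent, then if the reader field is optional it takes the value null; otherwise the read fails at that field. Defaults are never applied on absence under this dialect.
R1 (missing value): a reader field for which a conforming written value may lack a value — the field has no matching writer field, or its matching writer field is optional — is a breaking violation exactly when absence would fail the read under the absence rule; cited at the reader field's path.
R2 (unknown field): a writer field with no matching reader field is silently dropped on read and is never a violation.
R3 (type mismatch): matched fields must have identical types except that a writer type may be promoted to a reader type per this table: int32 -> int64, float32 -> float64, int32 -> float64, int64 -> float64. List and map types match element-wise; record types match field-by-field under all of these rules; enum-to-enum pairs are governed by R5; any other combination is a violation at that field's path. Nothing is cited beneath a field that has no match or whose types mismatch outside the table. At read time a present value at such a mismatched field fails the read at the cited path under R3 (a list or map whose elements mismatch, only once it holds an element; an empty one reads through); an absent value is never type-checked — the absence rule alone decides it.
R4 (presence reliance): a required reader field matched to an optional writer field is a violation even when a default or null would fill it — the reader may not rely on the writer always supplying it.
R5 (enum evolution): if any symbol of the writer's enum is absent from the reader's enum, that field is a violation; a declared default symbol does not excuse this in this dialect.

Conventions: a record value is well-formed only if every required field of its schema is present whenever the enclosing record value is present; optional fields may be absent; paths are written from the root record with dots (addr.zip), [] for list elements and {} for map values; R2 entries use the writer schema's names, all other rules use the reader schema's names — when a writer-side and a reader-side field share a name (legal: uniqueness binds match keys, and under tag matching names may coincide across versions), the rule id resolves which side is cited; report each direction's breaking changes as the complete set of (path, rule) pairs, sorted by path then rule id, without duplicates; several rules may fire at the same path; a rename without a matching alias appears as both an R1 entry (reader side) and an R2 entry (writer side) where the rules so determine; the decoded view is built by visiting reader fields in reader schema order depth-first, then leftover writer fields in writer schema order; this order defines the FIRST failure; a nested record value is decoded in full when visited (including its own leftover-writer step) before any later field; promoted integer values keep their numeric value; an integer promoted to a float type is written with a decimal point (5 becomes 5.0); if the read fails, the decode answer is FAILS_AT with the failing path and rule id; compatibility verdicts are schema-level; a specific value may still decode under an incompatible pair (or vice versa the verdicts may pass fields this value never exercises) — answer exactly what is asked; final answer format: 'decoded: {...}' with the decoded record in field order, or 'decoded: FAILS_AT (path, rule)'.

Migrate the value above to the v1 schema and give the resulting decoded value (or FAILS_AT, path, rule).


in Profile below, arrows point writer -> reader
decode walk for Profile under reader schema v1:
  channel := null (absent, optional -> null)
  read fails at version under R1 (no fill)
  => FAILS_AT (version, R1)
the other Profile changes do not affect what is asked:
  enum Color (field channel in record Profile): symbol URGENT added -> affects the rule determinations only; this particular Profile value decodes identically
  renamed field balance to weight in record Profile (alias balance declared on the renamed field) -> fires no rule on Profile under this dialect and leaves the result unchanged
  removed field price from record Profile -> fires no rule on Profile under this dialect and leaves the result unchanged
  field blob in record Profile: optional changed to required -> affects the rule determinations only; this particular Profile value decodes identically

decoded: FAILS_AT (version, R1)


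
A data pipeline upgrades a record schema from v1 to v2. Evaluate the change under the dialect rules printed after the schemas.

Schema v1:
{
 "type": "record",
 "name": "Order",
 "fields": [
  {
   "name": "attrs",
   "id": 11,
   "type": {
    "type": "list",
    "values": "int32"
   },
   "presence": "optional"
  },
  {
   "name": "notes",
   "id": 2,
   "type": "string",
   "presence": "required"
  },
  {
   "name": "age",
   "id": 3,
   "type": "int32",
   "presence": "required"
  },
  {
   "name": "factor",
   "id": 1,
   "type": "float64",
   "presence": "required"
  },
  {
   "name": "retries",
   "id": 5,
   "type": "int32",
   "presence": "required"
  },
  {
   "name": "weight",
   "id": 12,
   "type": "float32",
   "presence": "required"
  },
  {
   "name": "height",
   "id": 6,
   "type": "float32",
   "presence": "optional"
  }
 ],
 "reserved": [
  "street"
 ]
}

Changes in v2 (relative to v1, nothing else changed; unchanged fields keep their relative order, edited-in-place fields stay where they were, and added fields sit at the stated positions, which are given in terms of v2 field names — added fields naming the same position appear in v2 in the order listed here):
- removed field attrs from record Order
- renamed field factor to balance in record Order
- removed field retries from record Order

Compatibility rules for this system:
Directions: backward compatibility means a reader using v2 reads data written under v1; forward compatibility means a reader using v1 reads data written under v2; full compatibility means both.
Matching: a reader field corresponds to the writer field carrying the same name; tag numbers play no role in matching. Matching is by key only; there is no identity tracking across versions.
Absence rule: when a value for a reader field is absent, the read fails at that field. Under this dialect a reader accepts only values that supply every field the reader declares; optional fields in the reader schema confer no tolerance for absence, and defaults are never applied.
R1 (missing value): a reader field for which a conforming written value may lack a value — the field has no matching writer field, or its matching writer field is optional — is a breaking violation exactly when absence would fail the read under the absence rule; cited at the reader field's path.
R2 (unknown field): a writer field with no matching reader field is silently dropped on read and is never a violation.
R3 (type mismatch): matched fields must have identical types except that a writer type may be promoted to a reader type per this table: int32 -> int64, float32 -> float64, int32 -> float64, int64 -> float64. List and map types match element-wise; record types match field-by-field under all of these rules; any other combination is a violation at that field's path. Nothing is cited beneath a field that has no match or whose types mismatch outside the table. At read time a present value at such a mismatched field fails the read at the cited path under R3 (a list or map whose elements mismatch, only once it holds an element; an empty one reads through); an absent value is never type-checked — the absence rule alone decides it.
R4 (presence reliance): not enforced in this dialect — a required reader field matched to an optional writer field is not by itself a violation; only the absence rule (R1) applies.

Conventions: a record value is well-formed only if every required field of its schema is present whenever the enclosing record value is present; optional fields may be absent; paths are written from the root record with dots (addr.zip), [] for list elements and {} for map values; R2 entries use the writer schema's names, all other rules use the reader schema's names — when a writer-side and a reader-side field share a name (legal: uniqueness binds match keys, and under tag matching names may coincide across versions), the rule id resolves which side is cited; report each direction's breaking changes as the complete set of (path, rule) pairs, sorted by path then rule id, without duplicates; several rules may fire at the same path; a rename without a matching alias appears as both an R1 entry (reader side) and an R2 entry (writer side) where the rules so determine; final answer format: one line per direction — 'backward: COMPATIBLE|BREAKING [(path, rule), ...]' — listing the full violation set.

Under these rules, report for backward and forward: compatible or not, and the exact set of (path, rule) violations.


backward: BREAKING [(balance, R1), (height, R1)]; forward: BREAKING [(attrs, R1), (factor, R1), (height, R1), (retries, R1)]

arrows below run writer -> reader for Order
backward analysis of Order with v2 as reader and v1 as writer:
  notes: string -> string, writer required; from notes
  age: int32 -> int32, writer required; from age
  no writer field matches reader balance
  weight: float32 -> float32, writer required; from weight
  height: float32 -> float32, writer optional; from height
  leftover writer field: attrs
  leftover writer field: factor
  leftover writer field: retries
  R1 fires at balance
  R1 fires at height
  backward on Order therefore BREAKING (2)
forward analysis of Order with v1 as reader and v2 as writer:
  no writer field matches reader attrs
  notes: string -> string, writer required; from notes
  age: int32 -> int32, writer required; from age
  no writer field matches reader factor
  no writer field matches reader retries
  weight: float32 -> float32, writer required; from weight
  height: float32 -> float32, writer optional; from height
  leftover writer field: balance
  R1 fires at attrs
  R1 fires at factor
  R1 fires at height
  R1 fires at retries
  forward on Order therefore BREAKING (4)


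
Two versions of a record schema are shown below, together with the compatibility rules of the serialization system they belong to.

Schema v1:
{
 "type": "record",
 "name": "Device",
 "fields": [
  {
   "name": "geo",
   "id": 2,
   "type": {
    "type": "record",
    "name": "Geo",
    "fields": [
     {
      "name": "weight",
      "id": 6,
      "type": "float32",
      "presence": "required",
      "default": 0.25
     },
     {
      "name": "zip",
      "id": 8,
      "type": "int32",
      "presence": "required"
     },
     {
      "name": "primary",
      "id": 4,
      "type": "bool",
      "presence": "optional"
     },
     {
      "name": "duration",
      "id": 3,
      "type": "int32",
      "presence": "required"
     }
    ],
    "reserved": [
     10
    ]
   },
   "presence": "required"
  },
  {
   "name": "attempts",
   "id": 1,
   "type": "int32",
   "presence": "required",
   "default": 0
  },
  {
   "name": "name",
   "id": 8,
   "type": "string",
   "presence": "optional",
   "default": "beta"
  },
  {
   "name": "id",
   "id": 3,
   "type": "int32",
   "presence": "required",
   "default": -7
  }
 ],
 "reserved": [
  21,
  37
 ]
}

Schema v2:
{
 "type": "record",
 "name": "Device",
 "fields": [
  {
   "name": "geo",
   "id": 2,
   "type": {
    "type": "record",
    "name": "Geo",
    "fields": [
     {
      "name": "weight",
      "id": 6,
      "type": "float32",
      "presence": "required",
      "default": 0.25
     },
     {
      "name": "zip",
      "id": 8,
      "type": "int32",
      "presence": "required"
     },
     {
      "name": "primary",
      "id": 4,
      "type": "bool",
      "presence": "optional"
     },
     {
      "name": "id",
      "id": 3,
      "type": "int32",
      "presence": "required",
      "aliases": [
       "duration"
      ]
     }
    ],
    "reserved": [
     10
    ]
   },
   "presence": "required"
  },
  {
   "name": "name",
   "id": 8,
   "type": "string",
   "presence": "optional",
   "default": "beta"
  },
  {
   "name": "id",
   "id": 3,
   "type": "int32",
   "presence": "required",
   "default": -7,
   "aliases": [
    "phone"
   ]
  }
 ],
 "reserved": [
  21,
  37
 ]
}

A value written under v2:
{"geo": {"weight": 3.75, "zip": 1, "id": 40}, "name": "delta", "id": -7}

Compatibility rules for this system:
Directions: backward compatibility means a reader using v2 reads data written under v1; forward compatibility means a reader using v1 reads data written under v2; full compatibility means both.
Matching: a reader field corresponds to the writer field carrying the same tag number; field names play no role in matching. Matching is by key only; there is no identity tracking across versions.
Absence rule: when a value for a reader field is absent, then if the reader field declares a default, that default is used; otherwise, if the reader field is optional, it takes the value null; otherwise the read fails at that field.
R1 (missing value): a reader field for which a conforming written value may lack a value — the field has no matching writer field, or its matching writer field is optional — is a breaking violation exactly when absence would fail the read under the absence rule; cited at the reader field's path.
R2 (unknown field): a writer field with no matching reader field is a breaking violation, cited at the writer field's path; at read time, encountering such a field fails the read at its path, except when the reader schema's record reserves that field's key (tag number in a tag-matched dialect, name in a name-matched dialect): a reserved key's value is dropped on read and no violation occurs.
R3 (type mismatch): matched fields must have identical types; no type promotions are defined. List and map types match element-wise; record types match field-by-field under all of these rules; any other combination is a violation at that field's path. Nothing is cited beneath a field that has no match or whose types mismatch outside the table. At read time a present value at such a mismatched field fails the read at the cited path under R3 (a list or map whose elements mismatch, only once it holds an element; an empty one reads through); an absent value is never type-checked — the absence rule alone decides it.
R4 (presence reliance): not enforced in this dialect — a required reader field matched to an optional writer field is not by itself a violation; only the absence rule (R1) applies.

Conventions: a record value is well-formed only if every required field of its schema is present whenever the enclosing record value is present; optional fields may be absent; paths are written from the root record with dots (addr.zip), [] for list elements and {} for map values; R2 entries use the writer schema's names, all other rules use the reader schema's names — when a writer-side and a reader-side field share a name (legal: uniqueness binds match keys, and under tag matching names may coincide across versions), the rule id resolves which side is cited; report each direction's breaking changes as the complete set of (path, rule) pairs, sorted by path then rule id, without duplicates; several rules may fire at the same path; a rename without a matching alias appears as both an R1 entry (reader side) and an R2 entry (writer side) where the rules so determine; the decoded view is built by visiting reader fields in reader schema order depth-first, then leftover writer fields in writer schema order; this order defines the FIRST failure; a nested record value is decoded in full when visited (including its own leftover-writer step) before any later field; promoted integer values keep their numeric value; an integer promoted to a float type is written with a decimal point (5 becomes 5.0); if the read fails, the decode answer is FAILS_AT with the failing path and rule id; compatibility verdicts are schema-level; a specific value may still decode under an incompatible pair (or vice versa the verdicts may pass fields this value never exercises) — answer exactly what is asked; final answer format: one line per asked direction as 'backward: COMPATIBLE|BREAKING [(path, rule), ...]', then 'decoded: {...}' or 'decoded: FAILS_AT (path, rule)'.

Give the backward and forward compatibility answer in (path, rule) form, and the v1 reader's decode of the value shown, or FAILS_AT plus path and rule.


backward: BREAKING [(attempts, R2)]; forward: COMPATIBLE []; decoded: {"geo": {"weight": 3.75, "zip": 1, "primary": null, "duration": 40}, "attempts": 0, "name": "delta", "id": -7}

arrows below run writer -> reader for Device
backward for Device (reader v2, writer v1):
  geo <- geo (Geo -> Geo, writer required)
  name <- name (string -> string, writer optional)
  id <- id (int32 -> int32, writer required)
  writer attempts: unknown to reader
  geo.weight <- geo.weight (float32 -> float32, writer required)
  geo.zip <- geo.zip (int32 -> int32, writer required)
  geo.primary <- geo.primary (bool -> bool, writer optional)
  geo.id <- geo.duration (int32 -> int32, writer required)
  R2 fires at attempts
  => backward: BREAKING (1)
forward for Device (reader v1, writer v2):
  geo <- geo (Geo -> Geo, writer required)
  no writer field matches reader attempts
  name <- name (string -> string, writer optional)
  id <- id (int32 -> int32, writer required)
  geo.weight <- geo.weight (float32 -> float32, writer required)
  geo.zip <- geo.zip (int32 -> int32, writer required)
  geo.primary <- geo.primary (bool -> bool, writer optional)
  geo.duration <- geo.id (int32 -> int32, writer required)
  => no violations; forward on Device: COMPATIBLE
migrating the Device value to v1:
  geo.weight := 3.75
  geo.zip := 1
  geo.primary := null (not supplied -> null)
  geo.duration := 40 (from writer id)
  attempts := 0 (no value, default fills)
  name := "delta"
  id := -7
  => decoded: {"geo": {"weight": 3.75, "zip": 1, "primary": null, "duration": 40}, "attempts": 0, "name": "delta", "id": -7}


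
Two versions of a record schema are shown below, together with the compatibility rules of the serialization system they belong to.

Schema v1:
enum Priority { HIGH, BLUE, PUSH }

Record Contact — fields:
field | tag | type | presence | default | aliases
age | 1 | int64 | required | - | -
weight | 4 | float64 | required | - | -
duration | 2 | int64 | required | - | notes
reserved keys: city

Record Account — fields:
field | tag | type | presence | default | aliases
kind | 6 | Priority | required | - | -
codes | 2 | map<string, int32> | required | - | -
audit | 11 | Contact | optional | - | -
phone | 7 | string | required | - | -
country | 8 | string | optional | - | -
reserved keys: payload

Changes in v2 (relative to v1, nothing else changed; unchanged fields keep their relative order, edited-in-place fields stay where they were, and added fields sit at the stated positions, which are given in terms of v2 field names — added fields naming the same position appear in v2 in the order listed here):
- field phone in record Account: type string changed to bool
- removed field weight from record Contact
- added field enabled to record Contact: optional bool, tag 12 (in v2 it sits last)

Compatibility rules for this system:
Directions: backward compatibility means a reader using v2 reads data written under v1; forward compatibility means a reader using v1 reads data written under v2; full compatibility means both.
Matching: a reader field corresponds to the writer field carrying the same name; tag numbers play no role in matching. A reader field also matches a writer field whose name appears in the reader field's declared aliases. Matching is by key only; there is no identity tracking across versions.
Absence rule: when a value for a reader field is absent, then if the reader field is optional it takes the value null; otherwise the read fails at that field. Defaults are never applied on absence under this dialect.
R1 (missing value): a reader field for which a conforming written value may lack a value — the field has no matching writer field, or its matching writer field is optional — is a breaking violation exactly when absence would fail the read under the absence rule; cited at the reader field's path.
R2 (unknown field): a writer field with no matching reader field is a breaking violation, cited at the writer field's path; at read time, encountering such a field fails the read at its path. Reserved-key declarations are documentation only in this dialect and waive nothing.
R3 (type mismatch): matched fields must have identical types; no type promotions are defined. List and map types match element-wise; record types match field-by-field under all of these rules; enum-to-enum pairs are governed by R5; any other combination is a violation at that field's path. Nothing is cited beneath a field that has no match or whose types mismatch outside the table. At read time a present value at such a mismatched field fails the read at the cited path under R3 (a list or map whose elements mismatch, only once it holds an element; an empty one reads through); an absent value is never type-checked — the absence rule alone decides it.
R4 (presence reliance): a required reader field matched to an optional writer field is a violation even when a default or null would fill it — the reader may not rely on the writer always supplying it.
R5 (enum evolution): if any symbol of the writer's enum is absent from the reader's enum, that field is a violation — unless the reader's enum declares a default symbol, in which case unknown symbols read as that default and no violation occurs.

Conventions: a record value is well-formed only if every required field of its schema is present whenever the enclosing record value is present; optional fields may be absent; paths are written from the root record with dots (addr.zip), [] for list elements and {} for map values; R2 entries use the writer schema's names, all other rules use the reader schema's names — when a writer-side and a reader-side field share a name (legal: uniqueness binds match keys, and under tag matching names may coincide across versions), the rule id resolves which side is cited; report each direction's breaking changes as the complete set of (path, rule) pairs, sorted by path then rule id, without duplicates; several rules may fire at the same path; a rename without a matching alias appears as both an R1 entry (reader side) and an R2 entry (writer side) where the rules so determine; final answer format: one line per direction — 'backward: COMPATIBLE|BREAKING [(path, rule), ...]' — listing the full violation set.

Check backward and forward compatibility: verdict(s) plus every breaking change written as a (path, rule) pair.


in Account below, arrows point writer -> reader
backward analysis of Account with v2 as reader and v1 as writer:
  kind <- kind (Priority -> Priority, writer required)
  codes <- codes (map<string, int32> -> map<string, int32>, writer required)
  audit <- audit (Contact -> Contact, writer optional)
  phone <- phone (string -> bool, writer required)
  country <- country (string -> string, writer optional)
  audit.age <- audit.age (int64 -> int64, writer required)
  audit.duration <- audit.duration (int64 -> int64, writer required)
  audit.enabled: no writer match
  audit.weight (writer side), unknown to reader
  R2 fires at audit.weight
  R3 fires at phone
  backward on Account therefore BREAKING (2)
forward analysis of Account with v1 as reader and v2 as writer:
  kind <- kind (Priority -> Priority, writer required)
  codes <- codes (map<string, int32> -> map<string, int32>, writer required)
  audit <- audit (Contact -> Contact, writer optional)
  phone <- phone (bool -> string, writer required)
  country <- country (string -> string, writer optional)
  audit.age <- audit.age (int64 -> int64, writer required)
  audit.weight: no writer match
  audit.duration <- audit.duration (int64 -> int64, writer required)
  audit.enabled (writer side), unknown to reader
  R2 fires at audit.enabled
  R1 fires at audit.weight
  R3 fires at phone
  forward on Account therefore BREAKING (3)

backward: BREAKING [(audit.weight, R2), (phone, R3)]; forward: BREAKING [(audit.enabled, R2), (audit.weight, R1), (phone, R3)]


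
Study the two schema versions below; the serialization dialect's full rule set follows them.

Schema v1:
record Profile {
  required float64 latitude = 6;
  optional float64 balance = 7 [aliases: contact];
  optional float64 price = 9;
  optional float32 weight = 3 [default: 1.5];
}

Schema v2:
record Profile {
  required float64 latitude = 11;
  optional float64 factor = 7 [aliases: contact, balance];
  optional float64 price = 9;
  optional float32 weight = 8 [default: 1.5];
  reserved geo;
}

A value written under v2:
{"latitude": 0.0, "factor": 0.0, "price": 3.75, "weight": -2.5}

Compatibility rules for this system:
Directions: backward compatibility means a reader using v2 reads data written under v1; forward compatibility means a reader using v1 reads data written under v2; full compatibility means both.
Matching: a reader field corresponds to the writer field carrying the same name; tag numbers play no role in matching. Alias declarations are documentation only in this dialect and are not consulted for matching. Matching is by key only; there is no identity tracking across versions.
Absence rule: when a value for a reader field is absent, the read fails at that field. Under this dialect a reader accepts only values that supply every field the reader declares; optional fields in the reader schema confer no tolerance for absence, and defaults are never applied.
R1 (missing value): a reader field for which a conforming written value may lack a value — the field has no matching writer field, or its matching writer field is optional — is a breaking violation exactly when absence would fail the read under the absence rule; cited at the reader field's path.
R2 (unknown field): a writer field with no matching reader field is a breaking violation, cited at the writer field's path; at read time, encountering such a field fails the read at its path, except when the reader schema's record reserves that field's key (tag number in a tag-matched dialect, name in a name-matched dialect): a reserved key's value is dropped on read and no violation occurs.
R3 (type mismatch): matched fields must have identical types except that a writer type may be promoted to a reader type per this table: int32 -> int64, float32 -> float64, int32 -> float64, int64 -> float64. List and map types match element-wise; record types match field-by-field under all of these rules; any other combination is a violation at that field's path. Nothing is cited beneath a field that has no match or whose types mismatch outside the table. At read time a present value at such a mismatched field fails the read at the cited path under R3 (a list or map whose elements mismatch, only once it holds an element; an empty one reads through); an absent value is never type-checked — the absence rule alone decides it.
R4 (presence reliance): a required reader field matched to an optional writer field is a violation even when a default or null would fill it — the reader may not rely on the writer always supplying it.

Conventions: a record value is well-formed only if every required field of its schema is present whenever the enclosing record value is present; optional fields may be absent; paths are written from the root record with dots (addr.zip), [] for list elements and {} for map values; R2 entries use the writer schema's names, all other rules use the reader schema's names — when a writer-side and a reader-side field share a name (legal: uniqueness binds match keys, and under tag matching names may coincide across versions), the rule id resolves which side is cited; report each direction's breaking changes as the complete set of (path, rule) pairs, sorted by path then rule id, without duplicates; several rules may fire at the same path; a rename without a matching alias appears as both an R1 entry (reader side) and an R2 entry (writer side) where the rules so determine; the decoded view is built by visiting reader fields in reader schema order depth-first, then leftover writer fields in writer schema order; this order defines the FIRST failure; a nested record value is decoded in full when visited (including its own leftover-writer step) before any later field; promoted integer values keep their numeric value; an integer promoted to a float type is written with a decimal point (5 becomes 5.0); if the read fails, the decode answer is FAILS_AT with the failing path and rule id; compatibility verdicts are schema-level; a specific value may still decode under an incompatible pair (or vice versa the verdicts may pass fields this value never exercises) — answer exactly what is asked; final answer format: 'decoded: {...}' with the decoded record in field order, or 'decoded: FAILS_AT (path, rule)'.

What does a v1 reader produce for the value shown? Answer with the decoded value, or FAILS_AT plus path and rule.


arrows below run writer -> reader for Profile
decode walk for Profile under reader schema v1:
  latitude := 0.0
  read fails at balance under R1 (no fill)
  => FAILS_AT (balance, R1)
checking off the Profile differences that do not matter here:
  field latitude in record Profile: tag 6 changed to 11 -> no rule fires on it and the decoded Profile view is identical with or without it
  field weight in record Profile: tag 3 changed to 8 -> no rule fires on it and the decoded Profile view is identical with or without it

decoded: FAILS_AT (balance, R1)


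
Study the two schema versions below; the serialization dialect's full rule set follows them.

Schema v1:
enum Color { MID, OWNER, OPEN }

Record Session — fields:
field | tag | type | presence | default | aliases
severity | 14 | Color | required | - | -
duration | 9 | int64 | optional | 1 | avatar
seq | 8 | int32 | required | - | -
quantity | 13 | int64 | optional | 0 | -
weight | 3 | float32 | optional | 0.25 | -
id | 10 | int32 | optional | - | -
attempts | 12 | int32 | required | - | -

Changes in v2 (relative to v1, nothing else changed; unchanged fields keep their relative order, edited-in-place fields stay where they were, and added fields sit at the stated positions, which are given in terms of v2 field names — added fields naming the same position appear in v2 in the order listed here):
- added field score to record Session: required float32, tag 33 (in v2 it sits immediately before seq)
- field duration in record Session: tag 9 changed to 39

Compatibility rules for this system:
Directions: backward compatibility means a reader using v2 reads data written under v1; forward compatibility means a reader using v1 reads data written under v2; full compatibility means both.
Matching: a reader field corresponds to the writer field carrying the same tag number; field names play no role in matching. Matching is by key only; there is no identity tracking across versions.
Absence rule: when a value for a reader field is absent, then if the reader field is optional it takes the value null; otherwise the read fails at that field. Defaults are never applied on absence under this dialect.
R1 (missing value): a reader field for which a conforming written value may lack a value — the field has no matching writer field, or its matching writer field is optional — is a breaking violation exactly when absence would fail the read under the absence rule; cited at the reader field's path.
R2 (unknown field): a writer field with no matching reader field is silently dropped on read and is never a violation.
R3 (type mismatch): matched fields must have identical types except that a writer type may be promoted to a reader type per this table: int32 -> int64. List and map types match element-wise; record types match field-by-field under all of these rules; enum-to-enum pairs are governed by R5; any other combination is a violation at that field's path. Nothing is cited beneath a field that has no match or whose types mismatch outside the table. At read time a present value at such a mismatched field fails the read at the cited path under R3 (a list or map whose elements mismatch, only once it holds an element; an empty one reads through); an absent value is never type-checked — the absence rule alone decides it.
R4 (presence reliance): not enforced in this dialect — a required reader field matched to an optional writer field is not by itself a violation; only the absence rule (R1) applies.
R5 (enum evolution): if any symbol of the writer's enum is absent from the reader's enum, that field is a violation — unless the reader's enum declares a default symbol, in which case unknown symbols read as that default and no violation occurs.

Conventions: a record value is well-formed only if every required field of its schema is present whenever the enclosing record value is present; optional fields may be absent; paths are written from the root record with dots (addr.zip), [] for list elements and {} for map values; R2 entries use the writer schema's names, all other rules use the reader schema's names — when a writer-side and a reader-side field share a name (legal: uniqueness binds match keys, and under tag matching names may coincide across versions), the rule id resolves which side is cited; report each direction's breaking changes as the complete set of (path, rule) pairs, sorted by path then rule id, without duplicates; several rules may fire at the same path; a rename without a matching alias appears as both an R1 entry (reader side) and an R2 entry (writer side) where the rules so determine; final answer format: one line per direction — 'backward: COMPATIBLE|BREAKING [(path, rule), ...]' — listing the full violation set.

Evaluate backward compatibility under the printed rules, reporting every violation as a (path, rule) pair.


backward: BREAKING [(score, R1)]

arrows below run writer -> reader for Session
backward on Session — v2 reading data written by v1:
  severity: paired with writer severity (Color -> Color; writer required)
  duration: no writer match
  score: no writer match
  seq: paired with writer seq (int32 -> int32; writer required)
  quantity: paired with writer quantity (int64 -> int64; writer optional)
  weight: paired with writer weight (float32 -> float32; writer optional)
  id: paired with writer id (int32 -> int32; writer optional)
  attempts: paired with writer attempts (int32 -> int32; writer required)
  writer duration: unknown to reader
  violation R1 at score
  backward on Session therefore BREAKING (1)
checking off the Session differences that do not matter here:
  field duration in record Session: tag 9 changed to 39 -> fires no rule on Session, leaving the asked answer as it is


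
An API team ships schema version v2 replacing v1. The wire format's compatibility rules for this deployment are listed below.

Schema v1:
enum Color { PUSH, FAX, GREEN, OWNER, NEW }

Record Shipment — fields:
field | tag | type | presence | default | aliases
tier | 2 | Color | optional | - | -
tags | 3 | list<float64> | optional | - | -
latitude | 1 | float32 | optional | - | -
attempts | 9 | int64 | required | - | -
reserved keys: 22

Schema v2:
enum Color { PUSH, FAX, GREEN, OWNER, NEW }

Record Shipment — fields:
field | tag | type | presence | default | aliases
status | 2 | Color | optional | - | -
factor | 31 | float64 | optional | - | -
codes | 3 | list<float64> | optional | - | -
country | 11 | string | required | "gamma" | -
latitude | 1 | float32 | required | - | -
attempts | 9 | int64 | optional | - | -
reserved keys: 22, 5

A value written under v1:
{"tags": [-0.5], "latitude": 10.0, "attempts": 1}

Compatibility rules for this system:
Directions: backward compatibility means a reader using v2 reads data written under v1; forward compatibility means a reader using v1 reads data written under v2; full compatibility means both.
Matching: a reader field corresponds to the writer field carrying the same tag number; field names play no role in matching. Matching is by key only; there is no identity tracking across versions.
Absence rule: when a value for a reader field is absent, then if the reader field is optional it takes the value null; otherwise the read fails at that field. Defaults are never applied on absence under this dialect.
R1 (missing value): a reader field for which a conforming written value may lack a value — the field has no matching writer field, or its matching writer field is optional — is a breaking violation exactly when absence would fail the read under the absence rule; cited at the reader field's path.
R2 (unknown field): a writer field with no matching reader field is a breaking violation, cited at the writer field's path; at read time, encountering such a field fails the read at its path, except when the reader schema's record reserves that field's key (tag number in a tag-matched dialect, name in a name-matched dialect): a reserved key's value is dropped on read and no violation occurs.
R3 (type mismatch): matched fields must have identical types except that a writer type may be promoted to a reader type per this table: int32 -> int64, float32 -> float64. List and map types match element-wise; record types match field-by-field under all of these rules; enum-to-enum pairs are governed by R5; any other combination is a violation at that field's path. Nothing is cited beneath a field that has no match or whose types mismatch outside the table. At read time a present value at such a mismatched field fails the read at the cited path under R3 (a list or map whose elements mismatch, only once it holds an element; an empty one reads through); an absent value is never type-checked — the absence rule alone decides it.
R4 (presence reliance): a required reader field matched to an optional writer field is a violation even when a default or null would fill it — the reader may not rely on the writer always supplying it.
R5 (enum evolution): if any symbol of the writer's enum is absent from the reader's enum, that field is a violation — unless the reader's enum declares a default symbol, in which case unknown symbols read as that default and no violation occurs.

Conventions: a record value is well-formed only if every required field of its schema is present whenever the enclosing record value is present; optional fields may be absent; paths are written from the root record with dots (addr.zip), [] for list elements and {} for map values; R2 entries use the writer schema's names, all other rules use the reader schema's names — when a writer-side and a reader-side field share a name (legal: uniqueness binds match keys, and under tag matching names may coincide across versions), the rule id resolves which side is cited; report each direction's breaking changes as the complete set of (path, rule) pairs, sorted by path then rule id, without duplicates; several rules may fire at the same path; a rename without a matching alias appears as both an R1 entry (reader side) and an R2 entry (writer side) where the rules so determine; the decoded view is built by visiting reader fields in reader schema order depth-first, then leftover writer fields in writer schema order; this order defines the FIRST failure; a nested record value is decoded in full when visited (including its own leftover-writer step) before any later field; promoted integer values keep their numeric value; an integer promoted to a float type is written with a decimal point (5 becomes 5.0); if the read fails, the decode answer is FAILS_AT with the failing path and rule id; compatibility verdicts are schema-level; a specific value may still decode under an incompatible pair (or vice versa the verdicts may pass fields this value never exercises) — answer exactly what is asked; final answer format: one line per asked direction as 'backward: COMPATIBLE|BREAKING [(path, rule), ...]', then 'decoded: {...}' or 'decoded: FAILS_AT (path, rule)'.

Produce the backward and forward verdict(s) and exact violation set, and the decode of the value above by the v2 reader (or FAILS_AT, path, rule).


backward: BREAKING [(country, R1), (latitude, R1), (latitude, R4)]; forward: BREAKING [(attempts, R1), (attempts, R4), (country, R2), (factor, R2)]; decoded: FAILS_AT (country, R1)

the writer's type comes first in each Shipment pair
checking backward for Shipment: reader v2 against writer v1:
  writer optional, Color -> Color: reader status maps from writer tier
  factor has no writer counterpart
  writer optional, list<float64> -> list<float64>: reader codes maps from writer tags
  country has no writer counterpart
  writer optional, float32 -> float32: reader latitude maps from writer latitude
  writer required, int64 -> int64: reader attempts maps from writer attempts
  rule R1 violated at country
  rule R1 violated at latitude
  rule R4 violated at latitude
  => backward: BREAKING (3)
checking forward for Shipment: reader v1 against writer v2:
  writer optional, Color -> Color: reader tier maps from writer status
  writer optional, list<float64> -> list<float64>: reader tags maps from writer codes
  writer required, float32 -> float32: reader latitude maps from writer latitude
  writer optional, int64 -> int64: reader attempts maps from writer attempts
  writer factor: unknown to reader
  writer country: unknown to reader
  rule R1 violated at attempts
  rule R4 violated at attempts
  rule R2 violated at country
  rule R2 violated at factor
  => forward: BREAKING (4)
decode walk for Shipment under reader schema v2:
  status := null (not supplied -> null)
  factor := null (not supplied -> null)
  codes := [-0.5] (from writer tags)
  read fails at country under R1 (no fill)
  => FAILS_AT (country, R1)
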